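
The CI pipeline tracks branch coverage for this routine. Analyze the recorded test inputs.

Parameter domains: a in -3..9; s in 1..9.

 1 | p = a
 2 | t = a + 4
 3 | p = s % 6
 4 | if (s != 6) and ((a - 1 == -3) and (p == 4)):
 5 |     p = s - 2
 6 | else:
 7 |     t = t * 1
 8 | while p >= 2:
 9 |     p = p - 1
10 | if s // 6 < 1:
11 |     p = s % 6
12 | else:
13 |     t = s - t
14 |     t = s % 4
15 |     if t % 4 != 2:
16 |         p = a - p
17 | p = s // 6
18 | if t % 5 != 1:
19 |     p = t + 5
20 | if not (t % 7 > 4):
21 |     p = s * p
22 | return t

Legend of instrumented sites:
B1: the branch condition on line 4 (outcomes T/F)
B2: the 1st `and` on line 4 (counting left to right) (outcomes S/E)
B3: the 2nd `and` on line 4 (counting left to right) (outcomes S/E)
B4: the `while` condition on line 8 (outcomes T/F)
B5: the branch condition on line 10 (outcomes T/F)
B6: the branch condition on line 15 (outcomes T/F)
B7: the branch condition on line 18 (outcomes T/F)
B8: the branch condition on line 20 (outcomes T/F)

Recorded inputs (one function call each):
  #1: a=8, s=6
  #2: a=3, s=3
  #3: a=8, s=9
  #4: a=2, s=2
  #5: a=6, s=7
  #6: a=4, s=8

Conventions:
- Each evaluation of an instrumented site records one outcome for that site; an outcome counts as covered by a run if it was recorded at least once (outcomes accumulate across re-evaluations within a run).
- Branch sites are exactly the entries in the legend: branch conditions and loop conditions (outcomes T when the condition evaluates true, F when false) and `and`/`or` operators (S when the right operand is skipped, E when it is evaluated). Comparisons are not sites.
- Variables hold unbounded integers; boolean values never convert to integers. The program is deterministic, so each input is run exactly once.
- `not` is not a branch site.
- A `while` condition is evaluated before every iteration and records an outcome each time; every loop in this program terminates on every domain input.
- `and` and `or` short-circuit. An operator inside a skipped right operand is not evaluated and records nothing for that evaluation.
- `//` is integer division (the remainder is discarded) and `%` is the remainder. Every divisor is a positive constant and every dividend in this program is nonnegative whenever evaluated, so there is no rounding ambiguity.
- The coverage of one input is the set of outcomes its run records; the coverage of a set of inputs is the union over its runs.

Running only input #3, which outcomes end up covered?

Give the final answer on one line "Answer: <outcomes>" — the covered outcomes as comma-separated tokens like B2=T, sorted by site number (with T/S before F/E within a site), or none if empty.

Tracing the run of input #3 (a=8, s=9):
  B2->E, B3->S, B1->F, B4->T, B4->T, B4->F, B5->F, B6->T, B7->F, B8->T
collecting distinct outcomes: B1=F, B2=E, B3=S, B4=T, B4=F, B5=F, B6=T, B7=F, B8=T

Answer: B1=F, B2=E, B3=S, B4=T, B4=F, B5=F, B6=T, B7=F, B8=T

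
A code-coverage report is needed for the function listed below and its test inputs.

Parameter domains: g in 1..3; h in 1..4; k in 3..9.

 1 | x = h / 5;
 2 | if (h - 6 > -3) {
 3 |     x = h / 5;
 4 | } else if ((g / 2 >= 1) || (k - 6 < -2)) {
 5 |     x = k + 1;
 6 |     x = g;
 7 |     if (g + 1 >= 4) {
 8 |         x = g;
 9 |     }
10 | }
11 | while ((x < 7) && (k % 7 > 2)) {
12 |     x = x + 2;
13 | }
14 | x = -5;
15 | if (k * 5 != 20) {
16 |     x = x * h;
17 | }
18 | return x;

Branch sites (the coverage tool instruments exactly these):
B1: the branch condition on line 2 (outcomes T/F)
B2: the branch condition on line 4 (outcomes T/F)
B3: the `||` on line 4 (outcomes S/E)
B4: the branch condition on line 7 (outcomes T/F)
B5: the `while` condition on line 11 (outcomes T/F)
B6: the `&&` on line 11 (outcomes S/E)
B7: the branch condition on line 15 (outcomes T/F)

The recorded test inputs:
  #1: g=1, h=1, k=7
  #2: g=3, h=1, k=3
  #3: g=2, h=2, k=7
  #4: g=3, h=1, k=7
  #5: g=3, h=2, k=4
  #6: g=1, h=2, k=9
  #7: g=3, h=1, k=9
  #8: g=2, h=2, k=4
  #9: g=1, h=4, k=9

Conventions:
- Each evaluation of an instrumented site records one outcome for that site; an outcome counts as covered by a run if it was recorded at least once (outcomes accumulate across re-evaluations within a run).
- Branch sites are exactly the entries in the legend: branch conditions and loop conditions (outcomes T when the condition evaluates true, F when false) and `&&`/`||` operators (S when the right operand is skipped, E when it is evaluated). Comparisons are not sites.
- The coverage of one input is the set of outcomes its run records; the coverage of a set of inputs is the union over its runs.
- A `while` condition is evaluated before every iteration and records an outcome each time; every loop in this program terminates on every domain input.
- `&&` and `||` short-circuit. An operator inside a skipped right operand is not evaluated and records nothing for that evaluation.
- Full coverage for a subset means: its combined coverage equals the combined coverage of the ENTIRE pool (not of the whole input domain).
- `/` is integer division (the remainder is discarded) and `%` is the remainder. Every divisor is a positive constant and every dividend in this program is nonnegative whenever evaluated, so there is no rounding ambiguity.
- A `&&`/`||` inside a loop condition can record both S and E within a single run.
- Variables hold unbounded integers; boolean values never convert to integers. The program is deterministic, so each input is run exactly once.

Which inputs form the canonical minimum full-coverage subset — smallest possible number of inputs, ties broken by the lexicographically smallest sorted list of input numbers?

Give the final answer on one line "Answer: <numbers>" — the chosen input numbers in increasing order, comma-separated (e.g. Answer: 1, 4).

run #1 (g=1, h=1, k=7) runs B1->F, B3->E, B2->F, B6->E, B5->F, B7->T; records B1=F, B2=F, B3=E, B5=F, B6=E, B7=T
run #2 (g=3, h=1, k=3) runs B1->F, B3->S, B2->T, B4->T, B6->E, B5->T, B6->E, B5->T, B6->S, B5->F, B7->T; records B1=F, B2=T, B3=S, B4=T, B5=T, B5=F, B6=S, B6=E, B7=T
run #3 (g=2, h=2, k=7) runs B1->F, B3->S, B2->T, B4->F, B6->E, B5->F, B7->T; records B1=F, B2=T, B3=S, B4=F, B5=F, B6=E, B7=T
run #4 (g=3, h=1, k=7) runs B1->F, B3->S, B2->T, B4->T, B6->E, B5->F, B7->T; records B1=F, B2=T, B3=S, B4=T, B5=F, B6=E, B7=T
run #5 (g=3, h=2, k=4) runs B1->F, B3->S, B2->T, B4->T, B6->E, B5->T, B6->E, B5->T, B6->S, B5->F, B7->F; records B1=F, B2=T, B3=S, B4=T, B5=T, B5=F, B6=S, B6=E, B7=F
run #6 (g=1, h=2, k=9) runs B1->F, B3->E, B2->F, B6->E, B5->F, B7->T; records B1=F, B2=F, B3=E, B5=F, B6=E, B7=T
run #7 (g=3, h=1, k=9) runs B1->F, B3->S, B2->T, B4->T, B6->E, B5->F, B7->T; records B1=F, B2=T, B3=S, B4=T, B5=F, B6=E, B7=T
run #8 (g=2, h=2, k=4) runs B1->F, B3->S, B2->T, B4->F, B6->E, B5->T, B6->E, B5->T, B6->E, B5->T, B6->S, B5->F, B7->F; records B1=F, B2=T, B3=S, B4=F, B5=T, B5=F, B6=S, B6=E, B7=F
run #9 (g=1, h=4, k=9) runs B1->T, B6->E, B5->F, B7->T; records B1=T, B5=F, B6=E, B7=T
together the pool reaches 14 outcomes: B1=T, B1=F, B2=T, B2=F, B3=S, B3=E, B4=T, B4=F, B5=T, B5=F, B6=S, B6=E, B7=T, B7=F
no size-1 subset reaches all 14 outcomes (best union: 9/14)
no size-2 subset reaches all 14 outcomes (best union: 12/14)
no size-3 subset reaches all 14 outcomes (best union: 13/14)
the canonical winner is {1, 2, 8, 9}: size 4, full 14-outcome coverage, earliest index list among size-4 covers

Answer: 1, 2, 8, 9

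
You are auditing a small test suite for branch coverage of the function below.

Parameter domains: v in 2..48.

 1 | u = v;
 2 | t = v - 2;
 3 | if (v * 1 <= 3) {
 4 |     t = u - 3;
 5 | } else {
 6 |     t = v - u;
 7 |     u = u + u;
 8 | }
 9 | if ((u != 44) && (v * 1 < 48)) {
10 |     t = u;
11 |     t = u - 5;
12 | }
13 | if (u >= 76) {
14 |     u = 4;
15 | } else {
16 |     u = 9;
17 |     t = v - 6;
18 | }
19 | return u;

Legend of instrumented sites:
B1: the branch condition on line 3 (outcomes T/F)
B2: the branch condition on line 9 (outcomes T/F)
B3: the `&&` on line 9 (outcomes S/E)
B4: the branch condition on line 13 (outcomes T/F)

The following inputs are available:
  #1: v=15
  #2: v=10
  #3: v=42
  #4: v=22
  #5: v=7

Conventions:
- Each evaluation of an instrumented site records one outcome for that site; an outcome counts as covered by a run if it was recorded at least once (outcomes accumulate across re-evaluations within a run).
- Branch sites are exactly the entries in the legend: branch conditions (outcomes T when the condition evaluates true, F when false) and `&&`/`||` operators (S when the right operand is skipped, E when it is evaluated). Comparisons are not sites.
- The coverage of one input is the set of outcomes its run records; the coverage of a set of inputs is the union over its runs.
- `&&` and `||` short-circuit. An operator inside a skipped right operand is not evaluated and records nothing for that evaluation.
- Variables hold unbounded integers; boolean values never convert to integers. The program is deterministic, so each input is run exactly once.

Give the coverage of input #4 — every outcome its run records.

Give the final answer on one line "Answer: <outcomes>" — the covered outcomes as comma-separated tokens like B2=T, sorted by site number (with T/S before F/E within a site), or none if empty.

Event log for input #4 (v=22):
  B1->F, B3->S, B2->F, B4->F
as a set, this run covers: B1=F, B2=F, B3=S, B4=F

Answer: B1=F, B2=F, B3=S, B4=F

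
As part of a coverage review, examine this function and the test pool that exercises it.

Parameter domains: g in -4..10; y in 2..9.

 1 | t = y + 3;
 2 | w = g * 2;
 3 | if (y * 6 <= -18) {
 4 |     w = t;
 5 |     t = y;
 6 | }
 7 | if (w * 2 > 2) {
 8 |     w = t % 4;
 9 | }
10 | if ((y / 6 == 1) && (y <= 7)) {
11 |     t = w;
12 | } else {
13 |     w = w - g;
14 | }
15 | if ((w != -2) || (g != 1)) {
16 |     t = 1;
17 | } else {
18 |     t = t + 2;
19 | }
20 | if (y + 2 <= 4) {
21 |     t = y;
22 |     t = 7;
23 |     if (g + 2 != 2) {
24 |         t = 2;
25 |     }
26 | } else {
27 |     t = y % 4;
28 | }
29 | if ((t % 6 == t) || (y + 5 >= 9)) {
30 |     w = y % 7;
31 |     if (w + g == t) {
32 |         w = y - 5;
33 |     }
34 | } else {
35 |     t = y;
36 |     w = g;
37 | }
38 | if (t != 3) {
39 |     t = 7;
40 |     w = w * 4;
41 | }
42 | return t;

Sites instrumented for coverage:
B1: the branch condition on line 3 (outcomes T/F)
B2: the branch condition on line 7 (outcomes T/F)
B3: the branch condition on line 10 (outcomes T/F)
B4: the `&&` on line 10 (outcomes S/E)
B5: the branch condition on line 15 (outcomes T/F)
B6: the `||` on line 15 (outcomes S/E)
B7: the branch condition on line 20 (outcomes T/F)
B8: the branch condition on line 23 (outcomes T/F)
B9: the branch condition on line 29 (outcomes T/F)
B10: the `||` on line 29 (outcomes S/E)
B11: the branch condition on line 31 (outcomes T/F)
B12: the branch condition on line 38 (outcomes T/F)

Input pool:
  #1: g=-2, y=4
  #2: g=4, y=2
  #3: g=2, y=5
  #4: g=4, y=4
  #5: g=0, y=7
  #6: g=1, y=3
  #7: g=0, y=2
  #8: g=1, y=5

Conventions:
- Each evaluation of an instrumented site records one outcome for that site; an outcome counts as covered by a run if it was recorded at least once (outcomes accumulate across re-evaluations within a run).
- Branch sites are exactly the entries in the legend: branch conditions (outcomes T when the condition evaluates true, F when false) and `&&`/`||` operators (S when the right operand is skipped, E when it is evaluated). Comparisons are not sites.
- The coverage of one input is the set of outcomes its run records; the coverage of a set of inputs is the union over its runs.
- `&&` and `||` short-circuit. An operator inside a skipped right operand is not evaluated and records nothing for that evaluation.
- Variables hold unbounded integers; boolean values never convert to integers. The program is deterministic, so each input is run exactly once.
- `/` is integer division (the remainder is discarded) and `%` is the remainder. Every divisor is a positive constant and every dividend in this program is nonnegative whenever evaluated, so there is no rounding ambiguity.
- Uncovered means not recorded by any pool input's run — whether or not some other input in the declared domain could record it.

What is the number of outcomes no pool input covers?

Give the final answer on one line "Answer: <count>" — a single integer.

#1 (g=-2, y=4) -> B1->F, B2->F, B4->S, B3->F, B6->E, B5->T, B7->F, B10->S, B9->T, B11->F, B12->T; covered: B1=F, B2=F, B3=F, B4=S, B5=T, B6=E, B7=F, B9=T, B10=S, B11=F, B12=T
#2 (g=4, y=2) -> B1->F, B2->T, B4->S, B3->F, B6->S, B5->T, B7->T, B8->T, B10->S, B9->T, B11->F, B12->T; covered: B1=F, B2=T, B3=F, B4=S, B5=T, B6=S, B7=T, B8=T, B9=T, B10=S, B11=F, B12=T
#3 (g=2, y=5) -> B1->F, B2->T, B4->S, B3->F, B6->E, B5->T, B7->F, B10->S, B9->T, B11->F, B12->T; covered: B1=F, B2=T, B3=F, B4=S, B5=T, B6=E, B7=F, B9=T, B10=S, B11=F, B12=T
#4 (g=4, y=4) -> B1->F, B2->T, B4->S, B3->F, B6->S, B5->T, B7->F, B10->S, B9->T, B11->F, B12->T; covered: B1=F, B2=T, B3=F, B4=S, B5=T, B6=S, B7=F, B9=T, B10=S, B11=F, B12=T
#5 (g=0, y=7) -> B1->F, B2->F, B4->E, B3->T, B6->S, B5->T, B7->F, B10->S, B9->T, B11->F, B12->F; covered: B1=F, B2=F, B3=T, B4=E, B5=T, B6=S, B7=F, B9=T, B10=S, B11=F, B12=F
#6 (g=1, y=3) -> B1->F, B2->T, B4->S, B3->F, B6->S, B5->T, B7->F, B10->S, B9->T, B11->F, B12->F; covered: B1=F, B2=T, B3=F, B4=S, B5=T, B6=S, B7=F, B9=T, B10=S, B11=F, B12=F
#7 (g=0, y=2) -> B1->F, B2->F, B4->S, B3->F, B6->S, B5->T, B7->T, B8->F, B10->E, B9->F, B12->T; covered: B1=F, B2=F, B3=F, B4=S, B5=T, B6=S, B7=T, B8=F, B9=F, B10=E, B12=T
#8 (g=1, y=5) -> B1->F, B2->T, B4->S, B3->F, B6->S, B5->T, B7->F, B10->S, B9->T, B11->F, B12->T; covered: B1=F, B2=T, B3=F, B4=S, B5=T, B6=S, B7=F, B9=T, B10=S, B11=F, B12=T
union over the pool: B1=F, B2=T, B2=F, B3=T, B3=F, B4=S, B4=E, B5=T, B6=S, B6=E, B7=T, B7=F, B8=T, B8=F, B9=T, B9=F, B10=S, B10=E, B11=F, B12=T, B12=F
uncovered (3 of 24): B1=T, B5=F, B11=T

Answer: 3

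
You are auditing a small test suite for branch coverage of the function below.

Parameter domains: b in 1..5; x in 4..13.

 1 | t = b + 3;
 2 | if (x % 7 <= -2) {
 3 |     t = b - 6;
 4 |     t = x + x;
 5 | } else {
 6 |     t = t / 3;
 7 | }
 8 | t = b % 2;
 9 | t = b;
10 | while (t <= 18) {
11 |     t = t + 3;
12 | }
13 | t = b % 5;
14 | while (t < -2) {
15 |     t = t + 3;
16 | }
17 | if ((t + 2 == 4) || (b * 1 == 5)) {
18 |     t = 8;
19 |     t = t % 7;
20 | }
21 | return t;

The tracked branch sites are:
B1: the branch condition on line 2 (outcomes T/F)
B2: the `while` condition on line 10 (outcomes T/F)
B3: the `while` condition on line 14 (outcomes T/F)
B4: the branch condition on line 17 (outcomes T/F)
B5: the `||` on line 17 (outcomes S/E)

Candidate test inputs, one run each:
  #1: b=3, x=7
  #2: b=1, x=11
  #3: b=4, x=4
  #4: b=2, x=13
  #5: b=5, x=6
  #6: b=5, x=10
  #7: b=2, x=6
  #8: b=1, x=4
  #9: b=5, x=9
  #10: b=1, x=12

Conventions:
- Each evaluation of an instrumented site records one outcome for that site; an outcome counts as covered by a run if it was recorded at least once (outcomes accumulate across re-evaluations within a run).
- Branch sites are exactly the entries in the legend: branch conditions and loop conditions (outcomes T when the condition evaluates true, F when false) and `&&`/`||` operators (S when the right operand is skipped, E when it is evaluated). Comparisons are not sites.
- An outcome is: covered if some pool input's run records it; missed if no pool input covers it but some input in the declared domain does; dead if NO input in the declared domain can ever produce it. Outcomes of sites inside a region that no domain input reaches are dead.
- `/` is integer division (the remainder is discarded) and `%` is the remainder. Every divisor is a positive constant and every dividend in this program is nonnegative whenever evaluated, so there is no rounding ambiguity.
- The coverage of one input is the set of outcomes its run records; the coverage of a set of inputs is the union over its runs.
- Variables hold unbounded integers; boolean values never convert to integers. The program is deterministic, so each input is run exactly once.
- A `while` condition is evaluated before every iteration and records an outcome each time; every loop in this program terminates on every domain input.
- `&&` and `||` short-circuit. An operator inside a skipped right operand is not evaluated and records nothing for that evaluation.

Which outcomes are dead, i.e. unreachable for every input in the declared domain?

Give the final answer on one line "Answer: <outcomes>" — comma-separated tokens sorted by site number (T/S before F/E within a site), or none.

running all 50 domain inputs and tallying outcomes:
  B1=T: no domain input ever produces it -> dead
  B3=T: no domain input ever produces it -> dead
  reachable outcomes have witnesses, e.g. B1=F (e.g. b=1, x=4), B2=T (e.g. b=1, x=4), B2=F (e.g. b=1, x=4), B3=F (e.g. b=1, x=4)

Answer: B1=T, B3=T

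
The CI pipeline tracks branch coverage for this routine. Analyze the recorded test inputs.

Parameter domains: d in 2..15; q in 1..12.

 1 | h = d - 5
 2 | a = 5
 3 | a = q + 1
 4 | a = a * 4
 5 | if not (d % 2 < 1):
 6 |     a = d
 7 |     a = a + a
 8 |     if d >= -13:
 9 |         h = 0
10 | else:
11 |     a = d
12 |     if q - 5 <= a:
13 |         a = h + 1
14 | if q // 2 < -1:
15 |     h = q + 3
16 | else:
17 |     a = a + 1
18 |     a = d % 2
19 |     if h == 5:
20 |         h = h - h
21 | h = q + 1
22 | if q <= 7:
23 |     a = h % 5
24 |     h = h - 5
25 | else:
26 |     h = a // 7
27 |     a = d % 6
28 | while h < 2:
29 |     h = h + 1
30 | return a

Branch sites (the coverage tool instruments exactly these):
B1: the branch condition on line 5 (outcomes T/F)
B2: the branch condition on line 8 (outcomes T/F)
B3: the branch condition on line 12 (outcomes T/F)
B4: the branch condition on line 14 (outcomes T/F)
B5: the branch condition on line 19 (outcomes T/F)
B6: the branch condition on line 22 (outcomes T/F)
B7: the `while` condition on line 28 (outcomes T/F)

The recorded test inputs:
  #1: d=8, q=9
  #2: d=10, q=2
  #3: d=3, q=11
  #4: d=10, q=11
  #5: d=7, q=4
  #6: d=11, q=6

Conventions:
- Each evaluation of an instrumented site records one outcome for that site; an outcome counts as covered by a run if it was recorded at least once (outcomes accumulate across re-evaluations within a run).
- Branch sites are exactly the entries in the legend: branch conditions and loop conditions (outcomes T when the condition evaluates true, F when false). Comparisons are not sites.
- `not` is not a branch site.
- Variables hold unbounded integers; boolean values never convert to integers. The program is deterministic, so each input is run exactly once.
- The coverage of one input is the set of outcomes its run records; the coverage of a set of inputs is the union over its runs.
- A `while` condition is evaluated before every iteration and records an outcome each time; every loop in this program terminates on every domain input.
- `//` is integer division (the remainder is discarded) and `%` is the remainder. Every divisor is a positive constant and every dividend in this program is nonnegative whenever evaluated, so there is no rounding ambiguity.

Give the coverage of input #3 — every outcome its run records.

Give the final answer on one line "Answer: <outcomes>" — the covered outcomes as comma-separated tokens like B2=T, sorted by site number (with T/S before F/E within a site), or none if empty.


Event log for input #3 (d=3, q=11):
  B1->T, B2->T, B4->F, B5->F, B6->F, B7->T, B7->T, B7->F
deduplicating events, the covered set is: B1=T, B2=T, B4=F, B5=F, B6=F, B7=T, B7=F
Answer: B1=T, B2=T, B4=F, B5=F, B6=F, B7=T, B7=F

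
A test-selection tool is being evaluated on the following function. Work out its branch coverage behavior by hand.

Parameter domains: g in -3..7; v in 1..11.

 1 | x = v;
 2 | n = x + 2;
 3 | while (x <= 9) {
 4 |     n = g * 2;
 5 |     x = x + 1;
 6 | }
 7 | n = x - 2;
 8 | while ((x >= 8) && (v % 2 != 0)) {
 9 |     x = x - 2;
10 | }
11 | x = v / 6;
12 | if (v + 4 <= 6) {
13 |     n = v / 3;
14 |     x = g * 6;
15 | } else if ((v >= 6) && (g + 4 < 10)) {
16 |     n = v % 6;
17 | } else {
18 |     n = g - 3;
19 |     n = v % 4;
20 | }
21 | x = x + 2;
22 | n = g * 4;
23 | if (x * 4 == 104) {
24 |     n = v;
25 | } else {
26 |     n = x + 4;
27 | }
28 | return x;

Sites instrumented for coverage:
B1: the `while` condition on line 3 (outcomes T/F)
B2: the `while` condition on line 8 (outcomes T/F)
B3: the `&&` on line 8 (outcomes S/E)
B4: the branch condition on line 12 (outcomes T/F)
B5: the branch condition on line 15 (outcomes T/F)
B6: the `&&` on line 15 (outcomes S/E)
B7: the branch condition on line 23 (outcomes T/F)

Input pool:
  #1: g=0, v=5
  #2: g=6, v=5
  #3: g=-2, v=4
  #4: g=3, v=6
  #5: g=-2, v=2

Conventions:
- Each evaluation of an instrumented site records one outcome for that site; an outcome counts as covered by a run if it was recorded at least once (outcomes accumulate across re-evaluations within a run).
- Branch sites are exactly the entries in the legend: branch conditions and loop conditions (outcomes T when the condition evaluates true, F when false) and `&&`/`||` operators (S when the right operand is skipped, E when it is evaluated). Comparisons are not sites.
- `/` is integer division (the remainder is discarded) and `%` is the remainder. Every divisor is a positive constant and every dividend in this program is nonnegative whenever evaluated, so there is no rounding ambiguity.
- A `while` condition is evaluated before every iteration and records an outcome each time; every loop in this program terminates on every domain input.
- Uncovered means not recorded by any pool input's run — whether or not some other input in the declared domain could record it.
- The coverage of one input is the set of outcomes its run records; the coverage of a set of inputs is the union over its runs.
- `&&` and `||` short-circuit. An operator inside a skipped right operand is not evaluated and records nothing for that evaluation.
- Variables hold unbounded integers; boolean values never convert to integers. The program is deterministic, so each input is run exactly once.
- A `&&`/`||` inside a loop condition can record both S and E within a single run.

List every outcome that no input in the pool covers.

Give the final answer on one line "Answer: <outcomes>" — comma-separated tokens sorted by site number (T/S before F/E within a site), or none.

#1 (g=0, v=5) -> B1->T, B1->T, B1->T, B1->T, B1->T, B1->F, B3->E, B2->T, B3->E, B2->T, B3->S, B2->F, B4->F, B6->S, ...; covered: B1=T, B1=F, B2=T, B2=F, B3=S, B3=E, B4=F, B5=F, B6=S, B7=F
#2 (g=6, v=5) -> B1->T, B1->T, B1->T, B1->T, B1->T, B1->F, B3->E, B2->T, B3->E, B2->T, B3->S, B2->F, B4->F, B6->S, ...; covered: B1=T, B1=F, B2=T, B2=F, B3=S, B3=E, B4=F, B5=F, B6=S, B7=F
#3 (g=-2, v=4) -> B1->T, B1->T, B1->T, B1->T, B1->T, B1->T, B1->F, B3->E, B2->F, B4->F, B6->S, B5->F, B7->F; covered: B1=T, B1=F, B2=F, B3=E, B4=F, B5=F, B6=S, B7=F
#4 (g=3, v=6) -> B1->T, B1->T, B1->T, B1->T, B1->F, B3->E, B2->F, B4->F, B6->E, B5->T, B7->F; covered: B1=T, B1=F, B2=F, B3=E, B4=F, B5=T, B6=E, B7=F
#5 (g=-2, v=2) -> B1->T, B1->T, B1->T, B1->T, B1->T, B1->T, B1->T, B1->T, B1->F, B3->E, B2->F, B4->T, B7->F; covered: B1=T, B1=F, B2=F, B3=E, B4=T, B7=F
union over the pool: B1=T, B1=F, B2=T, B2=F, B3=S, B3=E, B4=T, B4=F, B5=T, B5=F, B6=S, B6=E, B7=F
uncovered (1 of 14): B7=T

Answer: B7=T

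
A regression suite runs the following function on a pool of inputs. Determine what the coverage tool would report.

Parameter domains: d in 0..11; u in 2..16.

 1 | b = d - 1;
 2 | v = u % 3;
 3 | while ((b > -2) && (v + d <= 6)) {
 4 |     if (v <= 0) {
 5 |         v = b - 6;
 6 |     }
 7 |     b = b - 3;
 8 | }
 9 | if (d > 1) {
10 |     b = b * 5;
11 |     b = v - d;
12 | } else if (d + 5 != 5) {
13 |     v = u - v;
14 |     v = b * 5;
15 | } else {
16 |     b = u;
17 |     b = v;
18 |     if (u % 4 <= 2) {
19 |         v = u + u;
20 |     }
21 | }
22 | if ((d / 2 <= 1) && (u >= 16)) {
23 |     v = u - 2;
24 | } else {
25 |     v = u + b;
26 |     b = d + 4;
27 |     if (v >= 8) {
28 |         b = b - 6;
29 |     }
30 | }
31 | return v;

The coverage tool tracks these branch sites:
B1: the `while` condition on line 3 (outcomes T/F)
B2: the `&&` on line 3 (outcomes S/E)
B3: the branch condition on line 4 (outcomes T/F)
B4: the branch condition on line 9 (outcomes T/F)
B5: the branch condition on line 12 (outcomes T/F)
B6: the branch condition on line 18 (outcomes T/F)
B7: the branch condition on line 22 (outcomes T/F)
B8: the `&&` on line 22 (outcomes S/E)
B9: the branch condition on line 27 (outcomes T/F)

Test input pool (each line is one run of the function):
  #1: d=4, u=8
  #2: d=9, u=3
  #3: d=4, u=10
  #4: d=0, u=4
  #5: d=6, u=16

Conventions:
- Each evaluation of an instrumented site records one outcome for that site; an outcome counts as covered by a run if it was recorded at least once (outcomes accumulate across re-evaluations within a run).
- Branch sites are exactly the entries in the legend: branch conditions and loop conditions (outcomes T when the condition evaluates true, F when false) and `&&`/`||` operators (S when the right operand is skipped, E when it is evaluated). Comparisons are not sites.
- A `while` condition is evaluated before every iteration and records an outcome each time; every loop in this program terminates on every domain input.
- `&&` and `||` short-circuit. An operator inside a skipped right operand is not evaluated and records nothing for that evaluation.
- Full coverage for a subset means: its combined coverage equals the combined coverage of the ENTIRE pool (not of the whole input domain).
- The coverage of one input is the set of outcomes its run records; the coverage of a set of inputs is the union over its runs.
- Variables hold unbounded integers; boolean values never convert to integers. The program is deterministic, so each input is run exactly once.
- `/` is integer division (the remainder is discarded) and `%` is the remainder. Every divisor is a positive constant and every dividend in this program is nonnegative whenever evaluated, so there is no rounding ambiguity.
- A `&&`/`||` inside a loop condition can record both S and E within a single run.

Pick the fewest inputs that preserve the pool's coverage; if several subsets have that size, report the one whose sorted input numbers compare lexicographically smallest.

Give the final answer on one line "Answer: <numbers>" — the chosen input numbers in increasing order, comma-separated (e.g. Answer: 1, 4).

input #1 (d=4, u=8): events B2->E, B1->T, B3->F, B2->E, B1->T, B3->F, B2->S, B1->F, B4->T, B8->S, B7->F, B9->F; covers B1=T, B1=F, B2=S, B2=E, B3=F, B4=T, B7=F, B8=S, B9=F
input #2 (d=9, u=3): events B2->E, B1->F, B4->T, B8->S, B7->F, B9->F; covers B1=F, B2=E, B4=T, B7=F, B8=S, B9=F
input #3 (d=4, u=10): events B2->E, B1->T, B3->F, B2->E, B1->T, B3->F, B2->S, B1->F, B4->T, B8->S, B7->F, B9->F; covers B1=T, B1=F, B2=S, B2=E, B3=F, B4=T, B7=F, B8=S, B9=F
input #4 (d=0, u=4): events B2->E, B1->T, B3->F, B2->S, B1->F, B4->F, B5->F, B6->T, B8->E, B7->F, B9->F; covers B1=T, B1=F, B2=S, B2=E, B3=F, B4=F, B5=F, B6=T, B7=F, B8=E, B9=F
input #5 (d=6, u=16): events B2->E, B1->F, B4->T, B8->S, B7->F, B9->T; covers B1=F, B2=E, B4=T, B7=F, B8=S, B9=T
together the pool reaches 14 outcomes: B1=T, B1=F, B2=S, B2=E, B3=F, B4=T, B4=F, B5=F, B6=T, B7=F, B8=S, B8=E, B9=T, B9=F
checked all size-1 subsets: none covers 14 outcomes (max 11/14)
at size 2, {4, 5} reaches all 14 outcomes; every lexicographically earlier size-2 subset fails

Answer: 4, 5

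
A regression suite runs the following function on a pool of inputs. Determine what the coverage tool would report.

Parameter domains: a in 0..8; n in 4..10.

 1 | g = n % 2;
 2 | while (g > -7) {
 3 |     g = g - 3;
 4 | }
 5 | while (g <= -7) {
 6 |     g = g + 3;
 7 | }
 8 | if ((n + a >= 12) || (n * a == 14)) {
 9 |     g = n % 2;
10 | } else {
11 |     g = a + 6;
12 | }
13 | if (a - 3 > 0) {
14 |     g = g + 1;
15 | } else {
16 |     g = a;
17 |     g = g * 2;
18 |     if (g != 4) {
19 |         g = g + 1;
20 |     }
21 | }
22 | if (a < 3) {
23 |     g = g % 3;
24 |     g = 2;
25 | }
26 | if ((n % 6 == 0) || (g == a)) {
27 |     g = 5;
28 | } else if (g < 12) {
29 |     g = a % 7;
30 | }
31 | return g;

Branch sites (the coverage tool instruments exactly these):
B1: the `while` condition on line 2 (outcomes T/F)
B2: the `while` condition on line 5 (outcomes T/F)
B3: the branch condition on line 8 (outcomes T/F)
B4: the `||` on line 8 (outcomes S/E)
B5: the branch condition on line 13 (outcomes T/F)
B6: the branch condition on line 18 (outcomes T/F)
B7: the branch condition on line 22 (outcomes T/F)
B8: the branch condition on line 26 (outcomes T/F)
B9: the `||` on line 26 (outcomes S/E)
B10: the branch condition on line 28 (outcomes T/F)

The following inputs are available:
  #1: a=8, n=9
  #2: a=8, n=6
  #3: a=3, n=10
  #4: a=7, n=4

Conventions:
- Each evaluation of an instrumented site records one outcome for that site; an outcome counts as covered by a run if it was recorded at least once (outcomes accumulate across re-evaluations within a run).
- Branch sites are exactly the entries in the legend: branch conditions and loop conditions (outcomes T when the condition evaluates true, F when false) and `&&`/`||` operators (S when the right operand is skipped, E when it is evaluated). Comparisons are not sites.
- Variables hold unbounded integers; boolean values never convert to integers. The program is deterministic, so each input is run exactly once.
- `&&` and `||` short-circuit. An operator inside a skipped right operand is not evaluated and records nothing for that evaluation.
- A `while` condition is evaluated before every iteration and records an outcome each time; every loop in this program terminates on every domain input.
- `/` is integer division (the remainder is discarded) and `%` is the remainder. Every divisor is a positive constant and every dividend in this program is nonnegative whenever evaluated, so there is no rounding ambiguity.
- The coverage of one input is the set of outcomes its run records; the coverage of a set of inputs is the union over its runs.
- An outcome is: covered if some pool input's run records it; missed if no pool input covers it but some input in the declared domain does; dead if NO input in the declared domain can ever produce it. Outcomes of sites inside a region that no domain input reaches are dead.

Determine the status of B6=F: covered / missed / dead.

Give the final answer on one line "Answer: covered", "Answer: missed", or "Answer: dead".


no pool input records B6=F
but domain input (a=2, n=4) does record it -> reachable, so missed
Answer: missed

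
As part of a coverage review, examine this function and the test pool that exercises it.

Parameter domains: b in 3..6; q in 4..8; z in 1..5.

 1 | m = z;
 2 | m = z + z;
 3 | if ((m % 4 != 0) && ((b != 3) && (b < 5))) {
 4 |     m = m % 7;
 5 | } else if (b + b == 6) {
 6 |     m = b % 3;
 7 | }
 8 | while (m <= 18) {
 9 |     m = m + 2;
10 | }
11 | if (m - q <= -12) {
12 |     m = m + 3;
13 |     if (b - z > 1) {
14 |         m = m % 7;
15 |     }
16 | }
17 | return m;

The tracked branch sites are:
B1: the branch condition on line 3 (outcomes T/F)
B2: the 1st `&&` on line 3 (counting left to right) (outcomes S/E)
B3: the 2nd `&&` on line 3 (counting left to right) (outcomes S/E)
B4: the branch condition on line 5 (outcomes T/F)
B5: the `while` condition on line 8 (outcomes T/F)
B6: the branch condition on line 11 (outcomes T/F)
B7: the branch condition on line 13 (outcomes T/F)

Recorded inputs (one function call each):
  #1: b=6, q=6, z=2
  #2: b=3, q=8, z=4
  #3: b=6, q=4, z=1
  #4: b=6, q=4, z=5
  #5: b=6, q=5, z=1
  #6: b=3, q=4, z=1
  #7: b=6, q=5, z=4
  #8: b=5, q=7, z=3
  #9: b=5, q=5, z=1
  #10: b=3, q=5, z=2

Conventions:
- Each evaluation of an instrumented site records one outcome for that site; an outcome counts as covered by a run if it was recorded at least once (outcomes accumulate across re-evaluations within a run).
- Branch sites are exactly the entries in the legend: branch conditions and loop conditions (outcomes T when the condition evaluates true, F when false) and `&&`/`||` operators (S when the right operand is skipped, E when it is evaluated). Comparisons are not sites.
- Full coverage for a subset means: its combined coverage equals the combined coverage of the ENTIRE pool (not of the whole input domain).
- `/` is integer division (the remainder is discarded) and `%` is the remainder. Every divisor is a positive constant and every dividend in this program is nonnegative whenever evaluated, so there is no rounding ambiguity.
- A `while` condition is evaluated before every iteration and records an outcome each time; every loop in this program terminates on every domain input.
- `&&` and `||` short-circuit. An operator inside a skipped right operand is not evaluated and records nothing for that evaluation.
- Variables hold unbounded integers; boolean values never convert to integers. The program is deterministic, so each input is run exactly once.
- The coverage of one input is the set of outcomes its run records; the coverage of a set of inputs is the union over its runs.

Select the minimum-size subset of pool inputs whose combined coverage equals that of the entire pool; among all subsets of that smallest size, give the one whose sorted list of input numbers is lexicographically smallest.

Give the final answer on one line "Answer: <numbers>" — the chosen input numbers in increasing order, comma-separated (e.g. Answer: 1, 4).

#1 (b=6, q=6, z=2) -> covered: B1=F, B2=S, B4=F, B5=T, B5=F, B6=F
#2 (b=3, q=8, z=4) -> covered: B1=F, B2=S, B4=T, B5=T, B5=F, B6=F
#3 (b=6, q=4, z=1) -> covered: B1=F, B2=E, B3=E, B4=F, B5=T, B5=F, B6=F
#4 (b=6, q=4, z=5) -> covered: B1=F, B2=E, B3=E, B4=F, B5=T, B5=F, B6=F
#5 (b=6, q=5, z=1) -> covered: B1=F, B2=E, B3=E, B4=F, B5=T, B5=F, B6=F
#6 (b=3, q=4, z=1) -> covered: B1=F, B2=E, B3=S, B4=T, B5=T, B5=F, B6=F
#7 (b=6, q=5, z=4) -> covered: B1=F, B2=S, B4=F, B5=T, B5=F, B6=F
#8 (b=5, q=7, z=3) -> covered: B1=F, B2=E, B3=E, B4=F, B5=T, B5=F, B6=F
#9 (b=5, q=5, z=1) -> covered: B1=F, B2=E, B3=E, B4=F, B5=T, B5=F, B6=F
#10 (b=3, q=5, z=2) -> covered: B1=F, B2=S, B4=T, B5=T, B5=F, B6=F
the full pool covers 10 outcomes: B1=F, B2=S, B2=E, B3=S, B3=E, B4=T, B4=F, B5=T, B5=F, B6=F
size 1 is not enough: best union over all size-1 subsets is 7/10
size 2 is not enough: best union over all size-2 subsets is 9/10
inputs {1, 3, 6} (size 3) cover everything; no size-3 subset with a lexicographically smaller index list covers all 10

Answer: 1, 3, 6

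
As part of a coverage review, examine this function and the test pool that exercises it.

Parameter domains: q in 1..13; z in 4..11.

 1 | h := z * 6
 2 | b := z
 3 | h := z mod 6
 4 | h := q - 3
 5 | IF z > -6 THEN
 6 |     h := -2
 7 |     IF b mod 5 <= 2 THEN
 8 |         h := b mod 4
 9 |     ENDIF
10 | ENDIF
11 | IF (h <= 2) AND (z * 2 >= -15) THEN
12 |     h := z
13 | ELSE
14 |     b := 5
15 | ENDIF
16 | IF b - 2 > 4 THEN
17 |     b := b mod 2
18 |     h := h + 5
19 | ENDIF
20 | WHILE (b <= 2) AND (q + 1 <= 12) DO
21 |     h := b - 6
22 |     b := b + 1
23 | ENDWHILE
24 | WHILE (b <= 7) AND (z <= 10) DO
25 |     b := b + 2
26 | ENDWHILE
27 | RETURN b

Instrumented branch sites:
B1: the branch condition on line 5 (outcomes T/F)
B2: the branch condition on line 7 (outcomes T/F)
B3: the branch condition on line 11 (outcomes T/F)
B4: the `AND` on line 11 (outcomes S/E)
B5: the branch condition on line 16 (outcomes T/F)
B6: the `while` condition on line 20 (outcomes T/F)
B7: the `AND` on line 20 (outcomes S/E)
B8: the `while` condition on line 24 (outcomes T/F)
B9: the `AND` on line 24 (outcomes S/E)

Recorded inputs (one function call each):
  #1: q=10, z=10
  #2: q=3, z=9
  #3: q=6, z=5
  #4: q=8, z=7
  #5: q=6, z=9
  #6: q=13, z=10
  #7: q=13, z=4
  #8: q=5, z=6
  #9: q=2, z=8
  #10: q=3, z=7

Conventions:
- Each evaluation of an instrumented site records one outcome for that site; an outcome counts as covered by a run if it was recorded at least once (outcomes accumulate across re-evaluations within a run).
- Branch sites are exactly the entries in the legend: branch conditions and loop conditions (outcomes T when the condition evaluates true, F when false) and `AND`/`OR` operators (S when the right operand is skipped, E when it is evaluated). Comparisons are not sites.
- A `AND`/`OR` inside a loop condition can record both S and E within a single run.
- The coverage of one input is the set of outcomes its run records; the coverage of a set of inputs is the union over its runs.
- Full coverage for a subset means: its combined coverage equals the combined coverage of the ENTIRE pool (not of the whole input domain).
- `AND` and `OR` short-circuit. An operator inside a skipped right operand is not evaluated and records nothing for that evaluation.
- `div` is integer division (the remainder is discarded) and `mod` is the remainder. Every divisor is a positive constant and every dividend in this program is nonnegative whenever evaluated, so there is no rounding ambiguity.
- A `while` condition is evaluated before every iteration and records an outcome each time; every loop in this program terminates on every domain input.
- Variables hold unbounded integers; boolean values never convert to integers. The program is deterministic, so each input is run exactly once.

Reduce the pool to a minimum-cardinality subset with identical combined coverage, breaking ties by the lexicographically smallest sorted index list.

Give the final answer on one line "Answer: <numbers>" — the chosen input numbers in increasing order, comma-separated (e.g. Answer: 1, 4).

run #1 (q=10, z=10) runs B1->T, B2->T, B4->E, B3->T, B5->T, B7->E, B6->T, B7->E, B6->T, B7->E, B6->T, B7->S, B6->F, B9->E, ...; records B1=T, B2=T, B3=T, B4=E, B5=T, B6=T, B6=F, B7=S, B7=E, B8=T, B8=F, B9=S, B9=E
run #2 (q=3, z=9) runs B1->T, B2->F, B4->E, B3->T, B5->T, B7->E, B6->T, B7->E, B6->T, B7->S, B6->F, B9->E, B8->T, B9->E, ...; records B1=T, B2=F, B3=T, B4=E, B5=T, B6=T, B6=F, B7=S, B7=E, B8=T, B8=F, B9=S, B9=E
run #3 (q=6, z=5) runs B1->T, B2->T, B4->E, B3->T, B5->F, B7->S, B6->F, B9->E, B8->T, B9->E, B8->T, B9->S, B8->F; records B1=T, B2=T, B3=T, B4=E, B5=F, B6=F, B7=S, B8=T, B8=F, B9=S, B9=E
run #4 (q=8, z=7) runs B1->T, B2->T, B4->S, B3->F, B5->F, B7->S, B6->F, B9->E, B8->T, B9->E, B8->T, B9->S, B8->F; records B1=T, B2=T, B3=F, B4=S, B5=F, B6=F, B7=S, B8=T, B8=F, B9=S, B9=E
run #5 (q=6, z=9) runs B1->T, B2->F, B4->E, B3->T, B5->T, B7->E, B6->T, B7->E, B6->T, B7->S, B6->F, B9->E, B8->T, B9->E, ...; records B1=T, B2=F, B3=T, B4=E, B5=T, B6=T, B6=F, B7=S, B7=E, B8=T, B8=F, B9=S, B9=E
run #6 (q=13, z=10) runs B1->T, B2->T, B4->E, B3->T, B5->T, B7->E, B6->F, B9->E, B8->T, B9->E, B8->T, B9->E, B8->T, B9->E, ...; records B1=T, B2=T, B3=T, B4=E, B5=T, B6=F, B7=E, B8=T, B8=F, B9=S, B9=E
run #7 (q=13, z=4) runs B1->T, B2->F, B4->E, B3->T, B5->F, B7->S, B6->F, B9->E, B8->T, B9->E, B8->T, B9->S, B8->F; records B1=T, B2=F, B3=T, B4=E, B5=F, B6=F, B7=S, B8=T, B8=F, B9=S, B9=E
run #8 (q=5, z=6) runs B1->T, B2->T, B4->E, B3->T, B5->F, B7->S, B6->F, B9->E, B8->T, B9->S, B8->F; records B1=T, B2=T, B3=T, B4=E, B5=F, B6=F, B7=S, B8=T, B8=F, B9=S, B9=E
run #9 (q=2, z=8) runs B1->T, B2->F, B4->E, B3->T, B5->T, B7->E, B6->T, B7->E, B6->T, B7->E, B6->T, B7->S, B6->F, B9->E, ...; records B1=T, B2=F, B3=T, B4=E, B5=T, B6=T, B6=F, B7=S, B7=E, B8=T, B8=F, B9=S, B9=E
run #10 (q=3, z=7) runs B1->T, B2->T, B4->S, B3->F, B5->F, B7->S, B6->F, B9->E, B8->T, B9->E, B8->T, B9->S, B8->F; records B1=T, B2=T, B3=F, B4=S, B5=F, B6=F, B7=S, B8=T, B8=F, B9=S, B9=E
together the pool reaches 17 outcomes: B1=T, B2=T, B2=F, B3=T, B3=F, B4=S, B4=E, B5=T, B5=F, B6=T, B6=F, B7=S, B7=E, B8=T, B8=F, B9=S, B9=E
checked all size-1 subsets: none covers 17 outcomes (max 13/17)
size 2: inputs {2, 4} cover all 17 outcomes, and no lexicographically smaller subset of this size does

Answer: 2, 4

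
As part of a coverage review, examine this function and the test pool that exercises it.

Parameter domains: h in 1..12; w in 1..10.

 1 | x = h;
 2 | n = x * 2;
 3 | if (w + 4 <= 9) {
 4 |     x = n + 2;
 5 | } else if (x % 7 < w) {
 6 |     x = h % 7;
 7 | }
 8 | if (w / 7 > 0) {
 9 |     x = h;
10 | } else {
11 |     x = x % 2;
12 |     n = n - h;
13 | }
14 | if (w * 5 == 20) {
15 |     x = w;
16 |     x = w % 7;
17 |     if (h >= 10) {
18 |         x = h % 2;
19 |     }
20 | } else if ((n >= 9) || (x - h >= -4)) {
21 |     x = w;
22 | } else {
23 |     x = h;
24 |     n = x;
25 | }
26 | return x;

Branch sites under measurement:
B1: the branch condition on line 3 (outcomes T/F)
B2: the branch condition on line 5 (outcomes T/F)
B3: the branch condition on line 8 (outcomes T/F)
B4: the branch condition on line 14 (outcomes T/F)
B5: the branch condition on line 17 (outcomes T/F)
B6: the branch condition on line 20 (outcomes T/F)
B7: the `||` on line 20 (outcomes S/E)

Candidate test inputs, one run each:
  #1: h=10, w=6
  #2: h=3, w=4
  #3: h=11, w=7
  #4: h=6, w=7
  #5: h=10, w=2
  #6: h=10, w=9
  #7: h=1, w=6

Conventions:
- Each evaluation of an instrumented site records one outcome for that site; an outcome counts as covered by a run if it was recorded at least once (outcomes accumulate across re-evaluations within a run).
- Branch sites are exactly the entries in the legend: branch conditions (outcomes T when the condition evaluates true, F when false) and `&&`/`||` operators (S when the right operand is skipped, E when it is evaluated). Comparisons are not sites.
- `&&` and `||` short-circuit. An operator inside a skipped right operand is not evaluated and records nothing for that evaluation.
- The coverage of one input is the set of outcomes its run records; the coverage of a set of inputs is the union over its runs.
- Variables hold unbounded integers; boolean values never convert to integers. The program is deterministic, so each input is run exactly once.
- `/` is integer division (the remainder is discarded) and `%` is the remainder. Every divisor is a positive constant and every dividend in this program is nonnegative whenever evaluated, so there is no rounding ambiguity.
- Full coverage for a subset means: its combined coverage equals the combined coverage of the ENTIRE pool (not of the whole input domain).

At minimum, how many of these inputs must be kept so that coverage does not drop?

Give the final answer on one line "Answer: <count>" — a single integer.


test 1 (h=10, w=6) fires B1->F, B2->T, B3->F, B4->F, B7->S, B6->T; hits B1=F, B2=T, B3=F, B4=F, B6=T, B7=S
test 2 (h=3, w=4) fires B1->T, B3->F, B4->T, B5->F; hits B1=T, B3=F, B4=T, B5=F
test 3 (h=11, w=7) fires B1->F, B2->T, B3->T, B4->F, B7->S, B6->T; hits B1=F, B2=T, B3=T, B4=F, B6=T, B7=S
test 4 (h=6, w=7) fires B1->F, B2->T, B3->T, B4->F, B7->S, B6->T; hits B1=F, B2=T, B3=T, B4=F, B6=T, B7=S
test 5 (h=10, w=2) fires B1->T, B3->F, B4->F, B7->S, B6->T; hits B1=T, B3=F, B4=F, B6=T, B7=S
test 6 (h=10, w=9) fires B1->F, B2->T, B3->T, B4->F, B7->S, B6->T; hits B1=F, B2=T, B3=T, B4=F, B6=T, B7=S
test 7 (h=1, w=6) fires B1->F, B2->T, B3->F, B4->F, B7->E, B6->T; hits B1=F, B2=T, B3=F, B4=F, B6=T, B7=E
union over all inputs: B1=T, B1=F, B2=T, B3=T, B3=F, B4=T, B4=F, B5=F, B6=T, B7=S, B7=E (11 outcomes)
no size-1 subset reaches all 11 outcomes (best union: 6/11)
no size-2 subset reaches all 11 outcomes (best union: 10/11)
size 3: inputs {2, 3, 7} cover all 11 outcomes, and no lexicographically smaller subset of this size does
Answer: 3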